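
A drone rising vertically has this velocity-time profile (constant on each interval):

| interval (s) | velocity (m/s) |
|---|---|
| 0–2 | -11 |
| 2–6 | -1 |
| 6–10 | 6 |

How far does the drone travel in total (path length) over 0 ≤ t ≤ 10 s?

Total distance travelled is ∫|v| dt — sum the magnitudes of each area piece.
0–2 s: |-11| × 2 = 22 m
2–6 s: |-1| × 4 = 4 m
6–10 s: |6| × 4 = 24 m
Total distance = 50 m

50 m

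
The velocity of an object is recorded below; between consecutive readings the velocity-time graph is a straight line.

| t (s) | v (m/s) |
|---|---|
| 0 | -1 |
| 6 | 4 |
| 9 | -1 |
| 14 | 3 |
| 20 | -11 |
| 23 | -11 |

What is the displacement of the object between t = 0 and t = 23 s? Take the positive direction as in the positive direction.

-38.5 m

Displacement is the signed area under the v-t curve.
0–6 s: ½(-1 + 4)(6) = 9 m
6–9 s: ½(4 + -1)(3) = 4.5 m
9–14 s: ½(-1 + 3)(5) = 5 m
14–20 s: ½(3 + -11)(6) = -24 m
20–23 s: -11 × 3 = -33 m
Net displacement = -38.5 m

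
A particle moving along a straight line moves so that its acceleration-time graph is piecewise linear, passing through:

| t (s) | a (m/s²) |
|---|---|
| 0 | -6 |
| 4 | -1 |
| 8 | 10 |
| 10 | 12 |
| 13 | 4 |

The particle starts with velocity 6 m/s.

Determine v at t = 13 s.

Δv equals the area under the a-t graph; then v = v₀ + Δv.
0–4 s: ½(-6 + -1)(4) = -14 m/s
4–8 s: ½(-1 + 10)(4) = 18 m/s
8–10 s: ½(10 + 12)(2) = 22 m/s
10–13 s: ½(12 + 4)(3) = 24 m/s
Δv = 50 m/s, so v(13) = 6 + (50) = 56 m/s.

56 m/s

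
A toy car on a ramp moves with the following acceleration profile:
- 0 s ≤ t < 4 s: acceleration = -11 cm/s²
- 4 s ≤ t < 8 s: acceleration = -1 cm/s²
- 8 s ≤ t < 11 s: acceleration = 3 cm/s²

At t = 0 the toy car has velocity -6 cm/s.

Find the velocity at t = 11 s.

Δv equals the area under the a-t graph; then v = v₀ + Δv.
0–4 s: -11 × 4 = -44 cm/s
4–8 s: -1 × 4 = -4 cm/s
8–11 s: 3 × 3 = 9 cm/s
Δv = -39 cm/s, so v(11) = -6 + (-39) = -45 cm/s.

-45 cm/s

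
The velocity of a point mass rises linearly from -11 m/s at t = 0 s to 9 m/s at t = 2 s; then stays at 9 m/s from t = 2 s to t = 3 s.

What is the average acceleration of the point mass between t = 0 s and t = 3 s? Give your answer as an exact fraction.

20/3 m/s²

Average acceleration = Δv/Δt = (9 − -11)/(3 − 0) = 20/3 m/s².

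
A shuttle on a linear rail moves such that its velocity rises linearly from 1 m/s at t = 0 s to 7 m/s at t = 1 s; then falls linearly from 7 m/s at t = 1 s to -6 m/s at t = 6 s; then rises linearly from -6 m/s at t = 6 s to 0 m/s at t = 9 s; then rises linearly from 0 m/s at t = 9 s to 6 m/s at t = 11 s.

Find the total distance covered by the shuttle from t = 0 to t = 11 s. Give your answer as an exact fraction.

919/26 m

Total distance travelled is ∫|v| dt — sum the magnitudes of each area piece.
0–1 s: |½(1 + 7)(1)| = 4 m
1–6 s: v = 0 at t = 48/13 s; triangle areas 245/26 + 90/13 = 425/26 m
6–9 s: |½(-6 + 0)(3)| = 9 m
9–11 s: |½(0 + 6)(2)| = 6 m
Total distance = 919/26 m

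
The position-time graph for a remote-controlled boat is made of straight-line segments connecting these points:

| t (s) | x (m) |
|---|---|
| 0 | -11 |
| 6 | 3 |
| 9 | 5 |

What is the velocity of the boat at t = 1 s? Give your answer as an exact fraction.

Velocity is the slope of the x-t graph on 0–6 s: (3 − -11)/(6 − 0) = 7/3 m/s.

7/3 m/s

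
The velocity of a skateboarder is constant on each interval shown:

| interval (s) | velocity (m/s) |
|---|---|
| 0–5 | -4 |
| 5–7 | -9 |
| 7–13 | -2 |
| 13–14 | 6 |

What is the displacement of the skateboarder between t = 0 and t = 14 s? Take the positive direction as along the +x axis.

-44 m

Net displacement equals the area under the velocity-time graph (areas below the axis count negative).
0–5 s: -4 × 5 = -20 m
5–7 s: -9 × 2 = -18 m
7–13 s: -2 × 6 = -12 m
13–14 s: 6 × 1 = 6 m
Net displacement = -44 m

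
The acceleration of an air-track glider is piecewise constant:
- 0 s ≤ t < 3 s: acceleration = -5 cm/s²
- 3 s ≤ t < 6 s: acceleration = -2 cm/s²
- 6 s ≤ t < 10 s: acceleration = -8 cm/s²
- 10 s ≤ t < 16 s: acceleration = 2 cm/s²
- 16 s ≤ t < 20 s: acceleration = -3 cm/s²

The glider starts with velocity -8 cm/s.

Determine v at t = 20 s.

Δv equals the area under the a-t graph; then v = v₀ + Δv.
0–3 s: -5 × 3 = -15 cm/s
3–6 s: -2 × 3 = -6 cm/s
6–10 s: -8 × 4 = -32 cm/s
10–16 s: 2 × 6 = 12 cm/s
16–20 s: -3 × 4 = -12 cm/s
Δv = -53 cm/s, so v(20) = -8 + (-53) = -61 cm/s.

-61 cm/s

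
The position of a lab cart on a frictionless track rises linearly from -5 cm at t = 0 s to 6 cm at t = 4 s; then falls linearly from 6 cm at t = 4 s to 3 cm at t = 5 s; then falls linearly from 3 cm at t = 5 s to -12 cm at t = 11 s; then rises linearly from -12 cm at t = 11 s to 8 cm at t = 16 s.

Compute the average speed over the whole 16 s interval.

Average speed = (total path length)/(elapsed time); on a piecewise-linear x-t graph the path length is Σ|Δx|.
0–4 s: |Δx| = |6 − -5| = 11 cm
4–5 s: |Δx| = |3 − 6| = 3 cm
5–11 s: |Δx| = |-12 − 3| = 15 cm
11–16 s: |Δx| = |8 − -12| = 20 cm
Total path = 49 cm; average speed = 49/16 = 3.0625 cm/s.

3.0625 cm/s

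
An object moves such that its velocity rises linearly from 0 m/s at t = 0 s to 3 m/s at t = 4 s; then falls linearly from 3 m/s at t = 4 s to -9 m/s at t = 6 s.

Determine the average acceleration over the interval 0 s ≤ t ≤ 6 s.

Average acceleration = Δv/Δt = (-9 − 0)/(6 − 0) = -1.5 m/s².

-1.5 m/s²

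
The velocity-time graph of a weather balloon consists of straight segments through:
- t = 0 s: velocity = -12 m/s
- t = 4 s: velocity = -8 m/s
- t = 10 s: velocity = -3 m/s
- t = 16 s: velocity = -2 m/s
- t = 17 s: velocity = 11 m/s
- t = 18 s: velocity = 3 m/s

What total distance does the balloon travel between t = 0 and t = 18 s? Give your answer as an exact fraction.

2595/26 m

Distance (not displacement) is the total path length: add the absolute areas under v-t.
0–4 s: |½(-12 + -8)(4)| = 40 m
4–10 s: |½(-8 + -3)(6)| = 33 m
10–16 s: |½(-3 + -2)(6)| = 15 m
16–17 s: v = 0 at t = 210/13 s; triangle areas 2/13 + 121/26 = 125/26 m
17–18 s: |½(11 + 3)(1)| = 7 m
Total distance = 2595/26 m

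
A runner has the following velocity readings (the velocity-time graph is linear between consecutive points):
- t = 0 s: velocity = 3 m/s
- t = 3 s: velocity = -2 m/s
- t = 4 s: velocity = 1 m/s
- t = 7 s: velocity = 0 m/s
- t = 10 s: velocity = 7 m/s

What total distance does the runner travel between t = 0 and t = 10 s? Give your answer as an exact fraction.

Distance (not displacement) is the total path length: add the absolute areas under v-t.
0–3 s: v = 0 at t = 1.8 s; triangle areas 2.7 + 1.2 = 3.9 m
3–4 s: v = 0 at t = 11/3 s; triangle areas 2/3 + 1/6 = 5/6 m
4–7 s: |½(1 + 0)(3)| = 1.5 m
7–10 s: |½(0 + 7)(3)| = 10.5 m
Total distance = 251/15 m

251/15 m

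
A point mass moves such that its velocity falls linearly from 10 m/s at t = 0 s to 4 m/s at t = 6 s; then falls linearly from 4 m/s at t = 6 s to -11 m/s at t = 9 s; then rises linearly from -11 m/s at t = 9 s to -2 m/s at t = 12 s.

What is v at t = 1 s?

9 m/s

On 0–6 s the graph is linear from 10 to 4 m/s: v(1) = 10 + (4 − 10)·(1 − 0)/(6 − 0) = 9 m/s.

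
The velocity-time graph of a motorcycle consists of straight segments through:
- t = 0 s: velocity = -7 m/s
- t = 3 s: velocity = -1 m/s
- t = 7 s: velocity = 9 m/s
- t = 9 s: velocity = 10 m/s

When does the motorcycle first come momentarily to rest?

v changes sign on 3–7 s (from -1 to 9); the graph is linear there, so v = 0 at t = 3 + (1)·(7 − 3)/(9 − -1) = 3.4 s.

t = 3.4 s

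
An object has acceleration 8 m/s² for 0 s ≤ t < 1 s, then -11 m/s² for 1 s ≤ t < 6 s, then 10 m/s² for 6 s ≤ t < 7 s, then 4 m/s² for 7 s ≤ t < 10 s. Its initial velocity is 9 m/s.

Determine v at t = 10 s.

-16 m/s

Δv equals the area under the a-t graph; then v = v₀ + Δv.
0–1 s: 8 × 1 = 8 m/s
1–6 s: -11 × 5 = -55 m/s
6–7 s: 10 × 1 = 10 m/s
7–10 s: 4 × 3 = 12 m/s
Δv = -25 m/s, so v(10) = 9 + (-25) = -16 m/s.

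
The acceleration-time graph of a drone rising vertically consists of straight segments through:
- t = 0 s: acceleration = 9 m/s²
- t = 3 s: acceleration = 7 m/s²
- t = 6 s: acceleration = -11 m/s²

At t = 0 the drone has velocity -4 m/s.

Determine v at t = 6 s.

14 m/s

Δv equals the area under the a-t graph; then v = v₀ + Δv.
0–3 s: ½(9 + 7)(3) = 24 m/s
3–6 s: ½(7 + -11)(3) = -6 m/s
Δv = 18 m/s, so v(6) = -4 + (18) = 14 m/s.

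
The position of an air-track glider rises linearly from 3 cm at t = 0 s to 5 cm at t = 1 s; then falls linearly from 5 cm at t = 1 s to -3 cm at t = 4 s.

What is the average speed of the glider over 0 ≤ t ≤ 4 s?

2.5 cm/s

Average speed = (total path length)/(elapsed time); on a piecewise-linear x-t graph the path length is Σ|Δx|.
0–1 s: |Δx| = |5 − 3| = 2 cm
1–4 s: |Δx| = |-3 − 5| = 8 cm
Total path = 10 cm; average speed = 10/4 = 2.5 cm/s.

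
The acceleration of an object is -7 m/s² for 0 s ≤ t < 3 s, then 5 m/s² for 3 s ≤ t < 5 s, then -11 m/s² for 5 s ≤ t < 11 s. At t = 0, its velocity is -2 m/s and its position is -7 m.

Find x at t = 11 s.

On each constant-a segment, Δv = aΔt and Δx = v₀Δt + ½aΔt²; chain segment to segment.
0–3 s: v starts -2 m/s; Δx = -2·3 + ½·-7·3² = -37.5 m; v ends -23 m/s.
3–5 s: v starts -23 m/s; Δx = -23·2 + ½·5·2² = -36 m; v ends -13 m/s.
5–11 s: v starts -13 m/s; Δx = -13·6 + ½·-11·6² = -276 m; v ends -79 m/s.
x(11) = -7 + Σ Δx = -356.5 m.

-356.5 m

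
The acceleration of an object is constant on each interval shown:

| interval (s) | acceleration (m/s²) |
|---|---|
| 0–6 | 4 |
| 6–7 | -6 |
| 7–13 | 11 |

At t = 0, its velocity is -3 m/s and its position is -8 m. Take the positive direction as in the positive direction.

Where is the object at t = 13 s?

352 m

On each constant-a segment, Δv = aΔt and Δx = v₀Δt + ½aΔt²; chain segment to segment.
0–6 s: v starts -3 m/s; Δx = -3·6 + ½·4·6² = 54 m; v ends 21 m/s.
6–7 s: v starts 21 m/s; Δx = 21·1 + ½·-6·1² = 18 m; v ends 15 m/s.
7–13 s: v starts 15 m/s; Δx = 15·6 + ½·11·6² = 288 m; v ends 81 m/s.
x(13) = -8 + Σ Δx = 352 m.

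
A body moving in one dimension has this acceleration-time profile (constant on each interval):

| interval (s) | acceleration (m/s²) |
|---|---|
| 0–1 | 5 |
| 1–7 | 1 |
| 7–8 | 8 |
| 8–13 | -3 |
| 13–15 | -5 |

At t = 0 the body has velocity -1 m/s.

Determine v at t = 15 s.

-7 m/s

Δv equals the area under the a-t graph; then v = v₀ + Δv.
0–1 s: 5 × 1 = 5 m/s
1–7 s: 1 × 6 = 6 m/s
7–8 s: 8 × 1 = 8 m/s
8–13 s: -3 × 5 = -15 m/s
13–15 s: -5 × 2 = -10 m/s
Δv = -6 m/s, so v(15) = -1 + (-6) = -7 m/s.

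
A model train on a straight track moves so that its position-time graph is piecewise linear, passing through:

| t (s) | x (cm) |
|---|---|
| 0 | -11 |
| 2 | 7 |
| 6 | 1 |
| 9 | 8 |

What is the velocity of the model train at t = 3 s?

-1.5 cm/s

Velocity is the slope of the x-t graph on 2–6 s: (1 − 7)/(6 − 2) = -1.5 cm/s.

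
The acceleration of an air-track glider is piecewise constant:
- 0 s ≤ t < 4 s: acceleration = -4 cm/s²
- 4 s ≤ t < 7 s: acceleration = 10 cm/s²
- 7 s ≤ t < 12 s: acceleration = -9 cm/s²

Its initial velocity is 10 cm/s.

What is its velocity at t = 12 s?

Δv equals the area under the a-t graph; then v = v₀ + Δv.
0–4 s: -4 × 4 = -16 cm/s
4–7 s: 10 × 3 = 30 cm/s
7–12 s: -9 × 5 = -45 cm/s
Δv = -31 cm/s, so v(12) = 10 + (-31) = -21 cm/s.

-21 cm/s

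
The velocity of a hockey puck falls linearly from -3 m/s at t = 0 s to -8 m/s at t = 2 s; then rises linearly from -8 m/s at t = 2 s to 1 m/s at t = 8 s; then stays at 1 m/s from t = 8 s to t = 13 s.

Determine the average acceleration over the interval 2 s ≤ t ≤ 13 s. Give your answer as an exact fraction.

9/11 m/s²

Average acceleration = Δv/Δt = (1 − -8)/(13 − 2) = 9/11 m/s².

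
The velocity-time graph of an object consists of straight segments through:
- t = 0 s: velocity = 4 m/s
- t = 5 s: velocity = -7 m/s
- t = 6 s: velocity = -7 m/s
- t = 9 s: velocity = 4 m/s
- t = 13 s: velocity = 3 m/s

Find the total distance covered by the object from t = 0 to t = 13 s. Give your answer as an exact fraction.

Total distance travelled is ∫|v| dt — sum the magnitudes of each area piece.
0–5 s: v = 0 at t = 20/11 s; triangle areas 40/11 + 245/22 = 325/22 m
5–6 s: |-7| × 1 = 7 m
6–9 s: v = 0 at t = 87/11 s; triangle areas 147/22 + 24/11 = 195/22 m
9–13 s: |½(4 + 3)(4)| = 14 m
Total distance = 491/11 m

491/11 m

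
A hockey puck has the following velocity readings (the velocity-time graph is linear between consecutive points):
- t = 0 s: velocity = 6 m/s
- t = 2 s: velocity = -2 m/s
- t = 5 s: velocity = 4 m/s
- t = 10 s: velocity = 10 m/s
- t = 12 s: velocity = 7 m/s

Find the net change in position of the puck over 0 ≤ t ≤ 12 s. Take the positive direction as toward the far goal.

Net displacement equals the area under the velocity-time graph (areas below the axis count negative).
0–2 s: ½(6 + -2)(2) = 4 m
2–5 s: ½(-2 + 4)(3) = 3 m
5–10 s: ½(4 + 10)(5) = 35 m
10–12 s: ½(10 + 7)(2) = 17 m
Net displacement = 59 m

59 m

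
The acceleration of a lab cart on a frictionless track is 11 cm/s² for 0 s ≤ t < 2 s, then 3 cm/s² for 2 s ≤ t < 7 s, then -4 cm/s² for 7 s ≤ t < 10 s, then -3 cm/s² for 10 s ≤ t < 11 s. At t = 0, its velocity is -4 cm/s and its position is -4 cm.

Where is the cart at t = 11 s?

238 cm

On each constant-a segment, Δv = aΔt and Δx = v₀Δt + ½aΔt²; chain segment to segment.
0–2 s: v starts -4 cm/s; Δx = -4·2 + ½·11·2² = 14 cm; v ends 18 cm/s.
2–7 s: v starts 18 cm/s; Δx = 18·5 + ½·3·5² = 127.5 cm; v ends 33 cm/s.
7–10 s: v starts 33 cm/s; Δx = 33·3 + ½·-4·3² = 81 cm; v ends 21 cm/s.
10–11 s: v starts 21 cm/s; Δx = 21·1 + ½·-3·1² = 19.5 cm; v ends 18 cm/s.
x(11) = -4 + Σ Δx = 238 cm.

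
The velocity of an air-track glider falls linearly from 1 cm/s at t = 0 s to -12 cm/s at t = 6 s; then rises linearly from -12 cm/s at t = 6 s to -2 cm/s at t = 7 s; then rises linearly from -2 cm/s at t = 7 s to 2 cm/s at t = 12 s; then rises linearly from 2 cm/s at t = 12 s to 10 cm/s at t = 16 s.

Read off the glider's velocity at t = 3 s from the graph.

On 0–6 s the graph is linear from 1 to -12 cm/s: v(3) = 1 + (-12 − 1)·(3 − 0)/(6 − 0) = -5.5 cm/s.

-5.5 cm/s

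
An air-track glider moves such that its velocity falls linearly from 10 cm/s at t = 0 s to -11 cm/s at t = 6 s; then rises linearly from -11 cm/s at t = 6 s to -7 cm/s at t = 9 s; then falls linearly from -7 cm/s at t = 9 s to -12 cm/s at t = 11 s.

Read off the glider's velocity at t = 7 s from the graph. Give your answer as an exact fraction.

-29/3 cm/s

On 6–9 s the graph is linear from -11 to -7 cm/s: v(7) = -11 + (-7 − -11)·(7 − 6)/(9 − 6) = -29/3 cm/s.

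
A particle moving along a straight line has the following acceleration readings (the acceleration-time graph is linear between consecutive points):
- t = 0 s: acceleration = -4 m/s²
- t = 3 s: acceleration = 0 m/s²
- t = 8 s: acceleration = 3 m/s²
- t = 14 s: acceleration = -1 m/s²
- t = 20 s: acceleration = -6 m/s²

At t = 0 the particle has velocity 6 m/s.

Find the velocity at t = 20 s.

-7.5 m/s

Δv equals the area under the a-t graph; then v = v₀ + Δv.
0–3 s: ½(-4 + 0)(3) = -6 m/s
3–8 s: ½(0 + 3)(5) = 7.5 m/s
8–14 s: ½(3 + -1)(6) = 6 m/s
14–20 s: ½(-1 + -6)(6) = -21 m/s
Δv = -13.5 m/s, so v(20) = 6 + (-13.5) = -7.5 m/s.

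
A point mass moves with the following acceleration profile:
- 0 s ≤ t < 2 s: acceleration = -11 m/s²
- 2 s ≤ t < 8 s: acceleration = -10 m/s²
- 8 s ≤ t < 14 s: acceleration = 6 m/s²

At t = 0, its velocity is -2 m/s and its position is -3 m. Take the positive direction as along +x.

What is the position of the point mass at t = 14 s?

On each constant-a segment, Δv = aΔt and Δx = v₀Δt + ½aΔt²; chain segment to segment.
0–2 s: v starts -2 m/s; Δx = -2·2 + ½·-11·2² = -26 m; v ends -24 m/s.
2–8 s: v starts -24 m/s; Δx = -24·6 + ½·-10·6² = -324 m; v ends -84 m/s.
8–14 s: v starts -84 m/s; Δx = -84·6 + ½·6·6² = -396 m; v ends -48 m/s.
x(14) = -3 + Σ Δx = -749 m.

-749 m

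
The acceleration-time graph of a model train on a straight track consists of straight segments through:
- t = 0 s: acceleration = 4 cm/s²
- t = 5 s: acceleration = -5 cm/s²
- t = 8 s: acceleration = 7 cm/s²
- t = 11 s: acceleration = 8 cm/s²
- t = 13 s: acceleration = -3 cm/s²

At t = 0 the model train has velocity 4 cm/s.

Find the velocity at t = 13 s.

32 cm/s

Δv equals the area under the a-t graph; then v = v₀ + Δv.
0–5 s: ½(4 + -5)(5) = -2.5 cm/s
5–8 s: ½(-5 + 7)(3) = 3 cm/s
8–11 s: ½(7 + 8)(3) = 22.5 cm/s
11–13 s: ½(8 + -3)(2) = 5 cm/s
Δv = 28 cm/s, so v(13) = 4 + (28) = 32 cm/s.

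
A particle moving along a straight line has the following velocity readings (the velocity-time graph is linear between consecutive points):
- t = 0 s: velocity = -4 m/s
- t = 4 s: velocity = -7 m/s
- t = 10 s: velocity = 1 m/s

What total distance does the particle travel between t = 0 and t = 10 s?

40.75 m

Distance (not displacement) is the total path length: add the absolute areas under v-t.
0–4 s: |½(-4 + -7)(4)| = 22 m
4–10 s: v = 0 at t = 9.25 s; triangle areas 18.375 + 0.375 = 18.75 m
Total distance = 40.75 m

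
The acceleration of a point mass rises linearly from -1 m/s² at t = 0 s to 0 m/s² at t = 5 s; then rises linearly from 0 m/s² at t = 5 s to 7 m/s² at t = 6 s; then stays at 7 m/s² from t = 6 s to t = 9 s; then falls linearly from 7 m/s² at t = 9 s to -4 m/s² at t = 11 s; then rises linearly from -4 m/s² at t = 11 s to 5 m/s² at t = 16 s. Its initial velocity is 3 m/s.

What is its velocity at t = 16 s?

30.5 m/s

Δv equals the area under the a-t graph; then v = v₀ + Δv.
0–5 s: ½(-1 + 0)(5) = -2.5 m/s
5–6 s: ½(0 + 7)(1) = 3.5 m/s
6–9 s: 7 × 3 = 21 m/s
9–11 s: ½(7 + -4)(2) = 3 m/s
11–16 s: ½(-4 + 5)(5) = 2.5 m/s
Δv = 27.5 m/s, so v(16) = 3 + (27.5) = 30.5 m/s.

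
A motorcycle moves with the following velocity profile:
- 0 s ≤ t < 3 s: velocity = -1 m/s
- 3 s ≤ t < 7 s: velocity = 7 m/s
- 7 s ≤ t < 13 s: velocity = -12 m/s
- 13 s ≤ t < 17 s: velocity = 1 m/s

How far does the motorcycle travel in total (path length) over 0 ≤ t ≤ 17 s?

Distance (not displacement) is the total path length: add the absolute areas under v-t.
0–3 s: |-1| × 3 = 3 m
3–7 s: |7| × 4 = 28 m
7–13 s: |-12| × 6 = 72 m
13–17 s: |1| × 4 = 4 m
Total distance = 107 m

107 m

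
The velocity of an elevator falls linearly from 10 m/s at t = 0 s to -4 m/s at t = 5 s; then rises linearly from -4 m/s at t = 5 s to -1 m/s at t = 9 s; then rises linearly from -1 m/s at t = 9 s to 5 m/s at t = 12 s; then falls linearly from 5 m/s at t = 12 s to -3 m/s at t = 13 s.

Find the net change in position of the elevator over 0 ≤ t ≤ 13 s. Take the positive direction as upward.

12 m

Displacement is the signed area under the v-t curve.
0–5 s: ½(10 + -4)(5) = 15 m
5–9 s: ½(-4 + -1)(4) = -10 m
9–12 s: ½(-1 + 5)(3) = 6 m
12–13 s: ½(5 + -3)(1) = 1 m
Net displacement = 12 m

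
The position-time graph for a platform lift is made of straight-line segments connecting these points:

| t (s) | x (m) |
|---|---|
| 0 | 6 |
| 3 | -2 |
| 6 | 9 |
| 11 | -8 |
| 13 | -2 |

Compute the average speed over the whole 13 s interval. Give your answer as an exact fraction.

42/13 m/s

Average speed = (total path length)/(elapsed time); on a piecewise-linear x-t graph the path length is Σ|Δx|.
0–3 s: |Δx| = |-2 − 6| = 8 m
3–6 s: |Δx| = |9 − -2| = 11 m
6–11 s: |Δx| = |-8 − 9| = 17 m
11–13 s: |Δx| = |-2 − -8| = 6 m
Total path = 42 m; average speed = 42/13 = 42/13 m/s.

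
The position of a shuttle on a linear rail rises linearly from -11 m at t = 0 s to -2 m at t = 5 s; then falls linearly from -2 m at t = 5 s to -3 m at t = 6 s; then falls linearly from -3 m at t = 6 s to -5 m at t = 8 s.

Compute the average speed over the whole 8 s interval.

1.5 m/s

Average speed = (total path length)/(elapsed time); on a piecewise-linear x-t graph the path length is Σ|Δx|.
0–5 s: |Δx| = |-2 − -11| = 9 m
5–6 s: |Δx| = |-3 − -2| = 1 m
6–8 s: |Δx| = |-5 − -3| = 2 m
Total path = 12 m; average speed = 12/8 = 1.5 m/s.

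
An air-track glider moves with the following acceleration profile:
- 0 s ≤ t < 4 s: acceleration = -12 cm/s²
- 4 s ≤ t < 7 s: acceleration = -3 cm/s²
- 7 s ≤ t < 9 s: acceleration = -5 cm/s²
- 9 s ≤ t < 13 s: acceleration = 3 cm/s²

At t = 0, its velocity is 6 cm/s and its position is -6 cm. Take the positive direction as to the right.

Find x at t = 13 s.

On each constant-a segment, Δv = aΔt and Δx = v₀Δt + ½aΔt²; chain segment to segment.
0–4 s: v starts 6 cm/s; Δx = 6·4 + ½·-12·4² = -72 cm; v ends -42 cm/s.
4–7 s: v starts -42 cm/s; Δx = -42·3 + ½·-3·3² = -139.5 cm; v ends -51 cm/s.
7–9 s: v starts -51 cm/s; Δx = -51·2 + ½·-5·2² = -112 cm; v ends -61 cm/s.
9–13 s: v starts -61 cm/s; Δx = -61·4 + ½·3·4² = -220 cm; v ends -49 cm/s.
x(13) = -6 + Σ Δx = -549.5 cm.

-549.5 cm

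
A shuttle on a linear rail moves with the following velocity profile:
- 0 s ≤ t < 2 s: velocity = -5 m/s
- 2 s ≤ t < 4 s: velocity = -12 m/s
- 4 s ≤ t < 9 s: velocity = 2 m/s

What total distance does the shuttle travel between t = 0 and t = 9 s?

44 m

Distance (not displacement) is the total path length: add the absolute areas under v-t.
0–2 s: |-5| × 2 = 10 m
2–4 s: |-12| × 2 = 24 m
4–9 s: |2| × 5 = 10 m
Total distance = 44 m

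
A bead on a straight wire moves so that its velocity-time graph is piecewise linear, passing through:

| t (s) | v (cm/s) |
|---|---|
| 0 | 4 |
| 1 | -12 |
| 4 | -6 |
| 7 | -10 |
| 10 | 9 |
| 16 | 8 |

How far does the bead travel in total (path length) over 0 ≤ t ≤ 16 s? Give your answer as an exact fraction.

4609/38 cm

Total distance travelled is ∫|v| dt — sum the magnitudes of each area piece.
0–1 s: v = 0 at t = 0.25 s; triangle areas 0.5 + 4.5 = 5 cm
1–4 s: |½(-12 + -6)(3)| = 27 cm
4–7 s: |½(-6 + -10)(3)| = 24 cm
7–10 s: v = 0 at t = 163/19 s; triangle areas 150/19 + 243/38 = 543/38 cm
10–16 s: |½(9 + 8)(6)| = 51 cm
Total distance = 4609/38 cm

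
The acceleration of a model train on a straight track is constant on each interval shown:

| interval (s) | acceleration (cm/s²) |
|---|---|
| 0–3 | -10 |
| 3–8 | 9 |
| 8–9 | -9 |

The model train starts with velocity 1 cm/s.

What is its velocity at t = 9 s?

7 cm/s

Δv equals the area under the a-t graph; then v = v₀ + Δv.
0–3 s: -10 × 3 = -30 cm/s
3–8 s: 9 × 5 = 45 cm/s
8–9 s: -9 × 1 = -9 cm/s
Δv = 6 cm/s, so v(9) = 1 + (6) = 7 cm/s.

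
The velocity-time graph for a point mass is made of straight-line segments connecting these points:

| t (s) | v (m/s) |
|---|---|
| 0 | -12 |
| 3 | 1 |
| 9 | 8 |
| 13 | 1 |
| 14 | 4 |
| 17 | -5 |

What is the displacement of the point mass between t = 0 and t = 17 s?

Net displacement equals the area under the velocity-time graph (areas below the axis count negative).
0–3 s: ½(-12 + 1)(3) = -16.5 m
3–9 s: ½(1 + 8)(6) = 27 m
9–13 s: ½(8 + 1)(4) = 18 m
13–14 s: ½(1 + 4)(1) = 2.5 m
14–17 s: ½(4 + -5)(3) = -1.5 m
Net displacement = 29.5 m

29.5 m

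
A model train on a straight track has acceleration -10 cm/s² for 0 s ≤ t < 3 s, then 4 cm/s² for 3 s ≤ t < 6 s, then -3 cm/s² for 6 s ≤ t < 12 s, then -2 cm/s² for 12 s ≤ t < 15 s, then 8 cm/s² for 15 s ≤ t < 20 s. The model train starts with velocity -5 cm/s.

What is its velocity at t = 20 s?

Δv equals the area under the a-t graph; then v = v₀ + Δv.
0–3 s: -10 × 3 = -30 cm/s
3–6 s: 4 × 3 = 12 cm/s
6–12 s: -3 × 6 = -18 cm/s
12–15 s: -2 × 3 = -6 cm/s
15–20 s: 8 × 5 = 40 cm/s
Δv = -2 cm/s, so v(20) = -5 + (-2) = -7 cm/s.

-7 cm/s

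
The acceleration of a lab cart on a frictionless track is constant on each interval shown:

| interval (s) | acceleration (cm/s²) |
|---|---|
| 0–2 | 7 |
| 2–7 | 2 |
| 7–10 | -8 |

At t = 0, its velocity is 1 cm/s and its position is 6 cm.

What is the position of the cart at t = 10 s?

On each constant-a segment, Δv = aΔt and Δx = v₀Δt + ½aΔt²; chain segment to segment.
0–2 s: v starts 1 cm/s; Δx = 1·2 + ½·7·2² = 16 cm; v ends 15 cm/s.
2–7 s: v starts 15 cm/s; Δx = 15·5 + ½·2·5² = 100 cm; v ends 25 cm/s.
7–10 s: v starts 25 cm/s; Δx = 25·3 + ½·-8·3² = 39 cm; v ends 1 cm/s.
x(10) = 6 + Σ Δx = 161 cm.

161 cm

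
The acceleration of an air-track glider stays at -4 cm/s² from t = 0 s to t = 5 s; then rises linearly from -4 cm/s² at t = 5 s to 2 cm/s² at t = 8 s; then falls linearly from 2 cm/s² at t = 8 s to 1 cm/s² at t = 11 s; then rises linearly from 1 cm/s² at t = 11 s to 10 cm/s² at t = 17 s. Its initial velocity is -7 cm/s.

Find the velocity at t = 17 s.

7.5 cm/s

Δv equals the area under the a-t graph; then v = v₀ + Δv.
0–5 s: -4 × 5 = -20 cm/s
5–8 s: ½(-4 + 2)(3) = -3 cm/s
8–11 s: ½(2 + 1)(3) = 4.5 cm/s
11–17 s: ½(1 + 10)(6) = 33 cm/s
Δv = 14.5 cm/s, so v(17) = -7 + (14.5) = 7.5 cm/s.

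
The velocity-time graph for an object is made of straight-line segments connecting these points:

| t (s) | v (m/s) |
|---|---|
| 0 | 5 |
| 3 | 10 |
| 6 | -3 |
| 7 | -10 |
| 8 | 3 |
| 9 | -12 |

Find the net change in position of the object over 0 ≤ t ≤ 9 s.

18.5 m

Net displacement equals the area under the velocity-time graph (areas below the axis count negative).
0–3 s: ½(5 + 10)(3) = 22.5 m
3–6 s: ½(10 + -3)(3) = 10.5 m
6–7 s: ½(-3 + -10)(1) = -6.5 m
7–8 s: ½(-10 + 3)(1) = -3.5 m
8–9 s: ½(3 + -12)(1) = -4.5 m
Net displacement = 18.5 m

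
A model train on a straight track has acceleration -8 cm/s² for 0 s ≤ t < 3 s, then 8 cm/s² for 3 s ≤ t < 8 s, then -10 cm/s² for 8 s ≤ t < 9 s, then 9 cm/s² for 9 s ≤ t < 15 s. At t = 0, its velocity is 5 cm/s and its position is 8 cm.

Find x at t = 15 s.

On each constant-a segment, Δv = aΔt and Δx = v₀Δt + ½aΔt²; chain segment to segment.
0–3 s: v starts 5 cm/s; Δx = 5·3 + ½·-8·3² = -21 cm; v ends -19 cm/s.
3–8 s: v starts -19 cm/s; Δx = -19·5 + ½·8·5² = 5 cm; v ends 21 cm/s.
8–9 s: v starts 21 cm/s; Δx = 21·1 + ½·-10·1² = 16 cm; v ends 11 cm/s.
9–15 s: v starts 11 cm/s; Δx = 11·6 + ½·9·6² = 228 cm; v ends 65 cm/s.
x(15) = 8 + Σ Δx = 236 cm.

236 cm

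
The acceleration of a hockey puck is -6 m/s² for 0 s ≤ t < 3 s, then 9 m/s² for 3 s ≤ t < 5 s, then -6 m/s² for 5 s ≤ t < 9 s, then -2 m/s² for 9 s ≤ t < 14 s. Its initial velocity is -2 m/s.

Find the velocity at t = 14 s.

-36 m/s

Δv equals the area under the a-t graph; then v = v₀ + Δv.
0–3 s: -6 × 3 = -18 m/s
3–5 s: 9 × 2 = 18 m/s
5–9 s: -6 × 4 = -24 m/s
9–14 s: -2 × 5 = -10 m/s
Δv = -34 m/s, so v(14) = -2 + (-34) = -36 m/s.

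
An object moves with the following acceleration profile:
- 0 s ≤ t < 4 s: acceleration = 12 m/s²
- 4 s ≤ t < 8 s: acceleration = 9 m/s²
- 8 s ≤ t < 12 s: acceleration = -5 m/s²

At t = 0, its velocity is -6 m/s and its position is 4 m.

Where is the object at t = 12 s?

On each constant-a segment, Δv = aΔt and Δx = v₀Δt + ½aΔt²; chain segment to segment.
0–4 s: v starts -6 m/s; Δx = -6·4 + ½·12·4² = 72 m; v ends 42 m/s.
4–8 s: v starts 42 m/s; Δx = 42·4 + ½·9·4² = 240 m; v ends 78 m/s.
8–12 s: v starts 78 m/s; Δx = 78·4 + ½·-5·4² = 272 m; v ends 58 m/s.
x(12) = 4 + Σ Δx = 588 m.

588 m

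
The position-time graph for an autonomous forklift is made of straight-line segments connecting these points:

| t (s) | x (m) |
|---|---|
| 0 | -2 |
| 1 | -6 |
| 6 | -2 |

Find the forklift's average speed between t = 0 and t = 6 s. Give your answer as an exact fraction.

Average speed = (total path length)/(elapsed time); on a piecewise-linear x-t graph the path length is Σ|Δx|.
0–1 s: |Δx| = |-6 − -2| = 4 m
1–6 s: |Δx| = |-2 − -6| = 4 m
Total path = 8 m; average speed = 8/6 = 4/3 m/s.

4/3 m/s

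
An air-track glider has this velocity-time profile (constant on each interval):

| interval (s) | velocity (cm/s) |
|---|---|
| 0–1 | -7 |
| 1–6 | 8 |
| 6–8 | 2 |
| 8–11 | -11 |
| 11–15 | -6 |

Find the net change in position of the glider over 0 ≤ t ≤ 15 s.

Net displacement equals the area under the velocity-time graph (areas below the axis count negative).
0–1 s: -7 × 1 = -7 cm
1–6 s: 8 × 5 = 40 cm
6–8 s: 2 × 2 = 4 cm
8–11 s: -11 × 3 = -33 cm
11–15 s: -6 × 4 = -24 cm
Net displacement = -20 cm

-20 cm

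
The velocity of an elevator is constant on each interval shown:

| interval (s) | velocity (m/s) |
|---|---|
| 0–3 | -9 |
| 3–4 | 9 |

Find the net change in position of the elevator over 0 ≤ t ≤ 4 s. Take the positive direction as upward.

-18 m

Displacement is the signed area under the v-t curve.
0–3 s: -9 × 3 = -27 m
3–4 s: 9 × 1 = 9 m
Net displacement = -18 m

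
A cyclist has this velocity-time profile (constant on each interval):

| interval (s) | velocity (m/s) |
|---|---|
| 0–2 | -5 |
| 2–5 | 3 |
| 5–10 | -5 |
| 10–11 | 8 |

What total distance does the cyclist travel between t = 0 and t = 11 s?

Total distance travelled is ∫|v| dt — sum the magnitudes of each area piece.
0–2 s: |-5| × 2 = 10 m
2–5 s: |3| × 3 = 9 m
5–10 s: |-5| × 5 = 25 m
10–11 s: |8| × 1 = 8 m
Total distance = 52 m

52 m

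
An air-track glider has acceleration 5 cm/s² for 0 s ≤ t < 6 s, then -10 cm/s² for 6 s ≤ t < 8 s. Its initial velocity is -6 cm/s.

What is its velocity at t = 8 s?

Δv equals the area under the a-t graph; then v = v₀ + Δv.
0–6 s: 5 × 6 = 30 cm/s
6–8 s: -10 × 2 = -20 cm/s
Δv = 10 cm/s, so v(8) = -6 + (10) = 4 cm/s.

4 cm/s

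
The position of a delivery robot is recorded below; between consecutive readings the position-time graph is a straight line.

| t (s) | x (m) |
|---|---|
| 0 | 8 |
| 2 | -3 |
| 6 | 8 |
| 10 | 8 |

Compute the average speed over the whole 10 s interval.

2.2 m/s

Average speed = (total path length)/(elapsed time); on a piecewise-linear x-t graph the path length is Σ|Δx|.
0–2 s: |Δx| = |-3 − 8| = 11 m
2–6 s: |Δx| = |8 − -3| = 11 m
6–10 s: |Δx| = |8 − 8| = 0 m
Total path = 22 m; average speed = 22/10 = 2.2 m/s.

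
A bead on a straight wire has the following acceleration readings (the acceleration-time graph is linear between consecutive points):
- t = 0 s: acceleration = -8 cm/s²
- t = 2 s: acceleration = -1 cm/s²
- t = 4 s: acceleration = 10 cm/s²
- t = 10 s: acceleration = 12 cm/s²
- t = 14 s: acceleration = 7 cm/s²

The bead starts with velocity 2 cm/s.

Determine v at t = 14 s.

106 cm/s

Δv equals the area under the a-t graph; then v = v₀ + Δv.
0–2 s: ½(-8 + -1)(2) = -9 cm/s
2–4 s: ½(-1 + 10)(2) = 9 cm/s
4–10 s: ½(10 + 12)(6) = 66 cm/s
10–14 s: ½(12 + 7)(4) = 38 cm/s
Δv = 104 cm/s, so v(14) = 2 + (104) = 106 cm/s.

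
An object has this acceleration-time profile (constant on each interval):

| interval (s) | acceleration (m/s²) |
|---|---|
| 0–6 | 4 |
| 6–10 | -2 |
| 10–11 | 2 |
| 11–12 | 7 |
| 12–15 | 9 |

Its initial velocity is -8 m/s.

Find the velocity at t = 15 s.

44 m/s

Δv equals the area under the a-t graph; then v = v₀ + Δv.
0–6 s: 4 × 6 = 24 m/s
6–10 s: -2 × 4 = -8 m/s
10–11 s: 2 × 1 = 2 m/s
11–12 s: 7 × 1 = 7 m/s
12–15 s: 9 × 3 = 27 m/s
Δv = 52 m/s, so v(15) = -8 + (52) = 44 m/s.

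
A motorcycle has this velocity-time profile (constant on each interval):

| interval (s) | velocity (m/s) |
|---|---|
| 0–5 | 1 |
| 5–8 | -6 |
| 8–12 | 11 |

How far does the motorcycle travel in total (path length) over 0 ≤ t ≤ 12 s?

67 m

Distance (not displacement) is the total path length: add the absolute areas under v-t.
0–5 s: |1| × 5 = 5 m
5–8 s: |-6| × 3 = 18 m
8–12 s: |11| × 4 = 44 m
Total distance = 67 m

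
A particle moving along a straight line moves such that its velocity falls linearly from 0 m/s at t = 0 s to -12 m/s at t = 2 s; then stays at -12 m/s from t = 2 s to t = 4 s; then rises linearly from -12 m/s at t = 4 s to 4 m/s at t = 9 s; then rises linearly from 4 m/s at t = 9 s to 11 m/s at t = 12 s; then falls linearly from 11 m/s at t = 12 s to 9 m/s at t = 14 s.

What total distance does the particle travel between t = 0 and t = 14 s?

103.5 m

Distance (not displacement) is the total path length: add the absolute areas under v-t.
0–2 s: |½(0 + -12)(2)| = 12 m
2–4 s: |-12| × 2 = 24 m
4–9 s: v = 0 at t = 7.75 s; triangle areas 22.5 + 2.5 = 25 m
9–12 s: |½(4 + 11)(3)| = 22.5 m
12–14 s: |½(11 + 9)(2)| = 20 m
Total distance = 103.5 m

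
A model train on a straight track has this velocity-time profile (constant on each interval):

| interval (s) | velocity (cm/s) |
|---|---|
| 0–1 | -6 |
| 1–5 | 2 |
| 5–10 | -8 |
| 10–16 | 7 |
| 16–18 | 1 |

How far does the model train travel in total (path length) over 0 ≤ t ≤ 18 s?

Total distance travelled is ∫|v| dt — sum the magnitudes of each area piece.
0–1 s: |-6| × 1 = 6 cm
1–5 s: |2| × 4 = 8 cm
5–10 s: |-8| × 5 = 40 cm
10–16 s: |7| × 6 = 42 cm
16–18 s: |1| × 2 = 2 cm
Total distance = 98 cm

98 cm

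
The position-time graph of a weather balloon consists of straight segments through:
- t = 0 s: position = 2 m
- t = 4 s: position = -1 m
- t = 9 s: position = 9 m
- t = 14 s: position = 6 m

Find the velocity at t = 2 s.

-0.75 m/s

Velocity is the slope of the x-t graph on 0–4 s: (-1 − 2)/(4 − 0) = -0.75 m/s.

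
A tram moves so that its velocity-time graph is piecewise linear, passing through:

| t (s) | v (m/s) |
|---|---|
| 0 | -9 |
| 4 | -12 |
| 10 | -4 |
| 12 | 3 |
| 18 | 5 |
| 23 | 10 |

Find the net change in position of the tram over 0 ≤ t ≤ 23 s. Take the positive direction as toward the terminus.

-29.5 m

Net displacement equals the area under the velocity-time graph (areas below the axis count negative).
0–4 s: ½(-9 + -12)(4) = -42 m
4–10 s: ½(-12 + -4)(6) = -48 m
10–12 s: ½(-4 + 3)(2) = -1 m
12–18 s: ½(3 + 5)(6) = 24 m
18–23 s: ½(5 + 10)(5) = 37.5 m
Net displacement = -29.5 m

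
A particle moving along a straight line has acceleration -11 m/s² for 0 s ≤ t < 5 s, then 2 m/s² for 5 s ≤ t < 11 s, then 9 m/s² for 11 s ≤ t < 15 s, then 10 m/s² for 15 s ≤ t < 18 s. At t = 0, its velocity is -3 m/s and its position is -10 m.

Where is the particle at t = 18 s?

-571.5 m

On each constant-a segment, Δv = aΔt and Δx = v₀Δt + ½aΔt²; chain segment to segment.
0–5 s: v starts -3 m/s; Δx = -3·5 + ½·-11·5² = -152.5 m; v ends -58 m/s.
5–11 s: v starts -58 m/s; Δx = -58·6 + ½·2·6² = -312 m; v ends -46 m/s.
11–15 s: v starts -46 m/s; Δx = -46·4 + ½·9·4² = -112 m; v ends -10 m/s.
15–18 s: v starts -10 m/s; Δx = -10·3 + ½·10·3² = 15 m; v ends 20 m/s.
x(18) = -10 + Σ Δx = -571.5 m.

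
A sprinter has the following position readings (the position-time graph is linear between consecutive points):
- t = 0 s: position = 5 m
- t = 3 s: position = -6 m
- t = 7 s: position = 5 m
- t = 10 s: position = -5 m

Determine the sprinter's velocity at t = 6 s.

Velocity is the slope of the x-t graph on 3–7 s: (5 − -6)/(7 − 3) = 2.75 m/s.

2.75 m/s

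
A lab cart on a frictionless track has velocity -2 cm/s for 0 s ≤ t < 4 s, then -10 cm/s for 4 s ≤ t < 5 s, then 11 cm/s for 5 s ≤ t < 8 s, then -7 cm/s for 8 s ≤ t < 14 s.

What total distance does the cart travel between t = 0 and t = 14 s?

93 cm

Total distance travelled is ∫|v| dt — sum the magnitudes of each area piece.
0–4 s: |-2| × 4 = 8 cm
4–5 s: |-10| × 1 = 10 cm
5–8 s: |11| × 3 = 33 cm
8–14 s: |-7| × 6 = 42 cm
Total distance = 93 cm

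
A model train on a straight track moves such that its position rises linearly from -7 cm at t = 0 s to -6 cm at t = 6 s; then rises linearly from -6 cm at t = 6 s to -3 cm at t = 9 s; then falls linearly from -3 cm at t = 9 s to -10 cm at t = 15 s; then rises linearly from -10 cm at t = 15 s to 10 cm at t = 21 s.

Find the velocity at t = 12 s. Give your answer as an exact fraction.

-7/6 cm/s

Velocity is the slope of the x-t graph on 9–15 s: (-10 − -3)/(15 − 9) = -7/6 cm/s.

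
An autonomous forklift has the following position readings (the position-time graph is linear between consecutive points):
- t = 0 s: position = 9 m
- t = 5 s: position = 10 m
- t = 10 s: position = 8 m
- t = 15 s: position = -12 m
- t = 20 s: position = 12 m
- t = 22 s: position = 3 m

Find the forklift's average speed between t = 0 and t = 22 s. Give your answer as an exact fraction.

28/11 m/s

Average speed = (total path length)/(elapsed time); on a piecewise-linear x-t graph the path length is Σ|Δx|.
0–5 s: |Δx| = |10 − 9| = 1 m
5–10 s: |Δx| = |8 − 10| = 2 m
10–15 s: |Δx| = |-12 − 8| = 20 m
15–20 s: |Δx| = |12 − -12| = 24 m
20–22 s: |Δx| = |3 − 12| = 9 m
Total path = 56 m; average speed = 56/22 = 28/11 m/s.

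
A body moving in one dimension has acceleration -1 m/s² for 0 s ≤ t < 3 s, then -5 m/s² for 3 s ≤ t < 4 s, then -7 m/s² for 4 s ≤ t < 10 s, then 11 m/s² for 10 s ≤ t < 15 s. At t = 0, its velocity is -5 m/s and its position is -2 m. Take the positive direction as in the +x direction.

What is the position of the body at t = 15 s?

On each constant-a segment, Δv = aΔt and Δx = v₀Δt + ½aΔt²; chain segment to segment.
0–3 s: v starts -5 m/s; Δx = -5·3 + ½·-1·3² = -19.5 m; v ends -8 m/s.
3–4 s: v starts -8 m/s; Δx = -8·1 + ½·-5·1² = -10.5 m; v ends -13 m/s.
4–10 s: v starts -13 m/s; Δx = -13·6 + ½·-7·6² = -204 m; v ends -55 m/s.
10–15 s: v starts -55 m/s; Δx = -55·5 + ½·11·5² = -137.5 m; v ends 0 m/s.
x(15) = -2 + Σ Δx = -373.5 m.

-373.5 m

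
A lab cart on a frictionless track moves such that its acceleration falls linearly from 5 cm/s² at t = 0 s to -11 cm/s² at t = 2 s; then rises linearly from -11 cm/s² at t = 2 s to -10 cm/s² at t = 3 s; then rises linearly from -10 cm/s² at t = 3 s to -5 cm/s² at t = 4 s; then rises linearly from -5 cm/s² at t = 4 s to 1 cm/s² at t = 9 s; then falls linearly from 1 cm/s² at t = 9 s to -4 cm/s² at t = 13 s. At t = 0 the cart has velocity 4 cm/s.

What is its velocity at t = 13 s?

-36 cm/s

Δv equals the area under the a-t graph; then v = v₀ + Δv.
0–2 s: ½(5 + -11)(2) = -6 cm/s
2–3 s: ½(-11 + -10)(1) = -10.5 cm/s
3–4 s: ½(-10 + -5)(1) = -7.5 cm/s
4–9 s: ½(-5 + 1)(5) = -10 cm/s
9–13 s: ½(1 + -4)(4) = -6 cm/s
Δv = -40 cm/s, so v(13) = 4 + (-40) = -36 cm/s.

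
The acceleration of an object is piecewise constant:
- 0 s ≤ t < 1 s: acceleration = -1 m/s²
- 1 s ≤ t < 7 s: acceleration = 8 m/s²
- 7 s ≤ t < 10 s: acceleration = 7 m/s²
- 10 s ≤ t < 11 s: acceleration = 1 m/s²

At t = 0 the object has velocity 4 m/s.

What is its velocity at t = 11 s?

73 m/s

Δv equals the area under the a-t graph; then v = v₀ + Δv.
0–1 s: -1 × 1 = -1 m/s
1–7 s: 8 × 6 = 48 m/s
7–10 s: 7 × 3 = 21 m/s
10–11 s: 1 × 1 = 1 m/s
Δv = 69 m/s, so v(11) = 4 + (69) = 73 m/s.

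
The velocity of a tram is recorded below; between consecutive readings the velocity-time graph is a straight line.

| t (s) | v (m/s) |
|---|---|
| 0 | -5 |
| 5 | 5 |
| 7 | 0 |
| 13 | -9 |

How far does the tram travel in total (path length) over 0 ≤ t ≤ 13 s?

Distance (not displacement) is the total path length: add the absolute areas under v-t.
0–5 s: v = 0 at t = 2.5 s; triangle areas 6.25 + 6.25 = 12.5 m
5–7 s: |½(5 + 0)(2)| = 5 m
7–13 s: |½(0 + -9)(6)| = 27 m
Total distance = 44.5 m

44.5 m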